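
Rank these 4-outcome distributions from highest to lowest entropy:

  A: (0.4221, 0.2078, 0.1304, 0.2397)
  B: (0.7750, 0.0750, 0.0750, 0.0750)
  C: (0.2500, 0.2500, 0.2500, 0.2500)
C > A > B

Key insight: Entropy is maximized by uniform distributions and minimized by concentrated distributions.

- Uniform distributions have maximum entropy log₂(4) = 2.0000 bits
- The more "peaked" or concentrated a distribution, the lower its entropy

Entropies:
  H(A) = 1.8734 bits
  H(B) = 1.1258 bits
  H(C) = 2.0000 bits

Ranking: C > A > B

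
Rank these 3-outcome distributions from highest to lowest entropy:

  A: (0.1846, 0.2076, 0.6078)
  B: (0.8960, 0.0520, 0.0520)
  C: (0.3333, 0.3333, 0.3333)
C > A > B

Key insight: Entropy is maximized by uniform distributions and minimized by concentrated distributions.

- Uniform distributions have maximum entropy log₂(3) = 1.5850 bits
- The more "peaked" or concentrated a distribution, the lower its entropy

Entropies:
  H(A) = 1.3573 bits
  H(B) = 0.5855 bits
  H(C) = 1.5850 bits

Ranking: C > A > B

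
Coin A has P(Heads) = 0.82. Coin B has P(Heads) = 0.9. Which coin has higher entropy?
A

For binary distributions, entropy is maximized at p=0.5 and decreases as p moves toward 0 or 1.

H(A) = H(0.82) = 0.6801 bits
H(B) = H(0.9) = 0.4690 bits

Distribution A (p=0.82) is closer to uniform (p=0.5), so it has higher entropy.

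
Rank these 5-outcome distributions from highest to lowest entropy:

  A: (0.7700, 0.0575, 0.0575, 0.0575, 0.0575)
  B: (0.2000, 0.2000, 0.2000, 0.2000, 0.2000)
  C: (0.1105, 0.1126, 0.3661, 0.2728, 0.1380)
B > C > A

Key insight: Entropy is maximized by uniform distributions and minimized by concentrated distributions.

- Uniform distributions have maximum entropy log₂(5) = 2.3219 bits
- The more "peaked" or concentrated a distribution, the lower its entropy

Entropies:
  H(A) = 1.2380 bits
  H(B) = 2.3219 bits
  H(C) = 2.1422 bits

Ranking: B > C > A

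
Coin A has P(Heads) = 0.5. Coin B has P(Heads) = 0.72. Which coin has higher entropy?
A

For binary distributions, entropy is maximized at p=0.5 and decreases as p moves toward 0 or 1.

H(A) = H(0.5) = 1.0000 bits
H(B) = H(0.72) = 0.8555 bits

Distribution A (p=0.5) is closer to uniform (p=0.5), so it has higher entropy.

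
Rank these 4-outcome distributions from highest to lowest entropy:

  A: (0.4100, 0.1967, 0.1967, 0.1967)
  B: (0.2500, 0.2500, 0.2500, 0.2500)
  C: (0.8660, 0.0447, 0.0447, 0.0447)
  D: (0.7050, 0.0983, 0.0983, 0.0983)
B > A > D > C

Key insight: Entropy is maximized by uniform distributions and minimized by concentrated distributions.

Entropies:
  H(A) = 1.9116 bits
  H(B) = 2.0000 bits
  H(C) = 0.7807 bits
  H(D) = 1.3427 bits

Ranking: B > A > D > C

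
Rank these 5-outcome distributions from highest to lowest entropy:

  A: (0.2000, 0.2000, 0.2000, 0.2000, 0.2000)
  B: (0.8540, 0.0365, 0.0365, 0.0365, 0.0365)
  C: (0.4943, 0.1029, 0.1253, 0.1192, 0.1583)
A > C > B

Key insight: Entropy is maximized by uniform distributions and minimized by concentrated distributions.

- Uniform distributions have maximum entropy log₂(5) = 2.3219 bits
- The more "peaked" or concentrated a distribution, the lower its entropy

Entropies:
  H(A) = 2.3219 bits
  H(B) = 0.8917 bits
  H(C) = 2.0023 bits

Ranking: A > C > B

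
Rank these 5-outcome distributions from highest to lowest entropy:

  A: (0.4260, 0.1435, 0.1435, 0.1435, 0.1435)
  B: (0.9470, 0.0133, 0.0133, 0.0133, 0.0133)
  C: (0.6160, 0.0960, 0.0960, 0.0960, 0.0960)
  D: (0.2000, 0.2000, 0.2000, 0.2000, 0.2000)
D > A > C > B

Key insight: Entropy is maximized by uniform distributions and minimized by concentrated distributions.

Entropies:
  H(A) = 2.1321 bits
  H(B) = 0.4050 bits
  H(C) = 1.7288 bits
  H(D) = 2.3219 bits

Ranking: D > A > C > B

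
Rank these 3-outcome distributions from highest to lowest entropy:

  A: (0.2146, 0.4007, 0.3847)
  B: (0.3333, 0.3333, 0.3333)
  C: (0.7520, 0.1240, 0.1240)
B > A > C

Key insight: Entropy is maximized by uniform distributions and minimized by concentrated distributions.

- Uniform distributions have maximum entropy log₂(3) = 1.5850 bits
- The more "peaked" or concentrated a distribution, the lower its entropy

Entropies:
  H(A) = 1.5353 bits
  H(B) = 1.5850 bits
  H(C) = 1.0561 bits

Ranking: B > A > C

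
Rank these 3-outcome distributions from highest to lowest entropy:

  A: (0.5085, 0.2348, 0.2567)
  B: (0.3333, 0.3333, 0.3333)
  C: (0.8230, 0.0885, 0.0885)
B > A > C

Key insight: Entropy is maximized by uniform distributions and minimized by concentrated distributions.

- Uniform distributions have maximum entropy log₂(3) = 1.5850 bits
- The more "peaked" or concentrated a distribution, the lower its entropy

Entropies:
  H(A) = 1.4906 bits
  H(B) = 1.5850 bits
  H(C) = 0.8505 bits

Ranking: B > A > C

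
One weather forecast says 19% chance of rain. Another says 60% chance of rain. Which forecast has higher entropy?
60% forecast

Treat each forecast as a Bernoulli distribution. Binary entropy is maximized at p=0.5 and falls off symmetrically toward 0 or 1. The 60% forecast is closer to 50%, so it is more uncertain. H(19%) ≈ 0.701 bits, H(60%) ≈ 0.971 bits.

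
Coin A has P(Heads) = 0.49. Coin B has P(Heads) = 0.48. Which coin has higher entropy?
A

For binary distributions, entropy is maximized at p=0.5 and decreases as p moves toward 0 or 1.

H(A) = H(0.49) = 0.9997 bits
H(B) = H(0.48) = 0.9988 bits

Distribution A (p=0.49) is closer to uniform (p=0.5), so it has higher entropy.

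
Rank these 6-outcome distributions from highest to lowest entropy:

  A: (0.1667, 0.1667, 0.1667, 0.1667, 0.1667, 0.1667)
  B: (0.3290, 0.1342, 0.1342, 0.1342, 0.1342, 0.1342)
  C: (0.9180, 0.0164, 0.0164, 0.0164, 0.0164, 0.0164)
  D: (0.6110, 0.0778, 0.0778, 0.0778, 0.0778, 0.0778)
A > B > D > C

Key insight: Entropy is maximized by uniform distributions and minimized by concentrated distributions.

Entropies:
  H(A) = 2.5850 bits
  H(B) = 2.4719 bits
  H(C) = 0.5996 bits
  H(D) = 1.8674 bits

Ranking: A > B > D > C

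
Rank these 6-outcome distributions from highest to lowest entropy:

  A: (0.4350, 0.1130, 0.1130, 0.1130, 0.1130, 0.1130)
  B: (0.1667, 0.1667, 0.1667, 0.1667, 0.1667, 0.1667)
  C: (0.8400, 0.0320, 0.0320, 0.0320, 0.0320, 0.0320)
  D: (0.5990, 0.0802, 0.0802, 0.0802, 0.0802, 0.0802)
B > A > D > C

Key insight: Entropy is maximized by uniform distributions and minimized by concentrated distributions.

Entropies:
  H(A) = 2.2997 bits
  H(B) = 2.5850 bits
  H(C) = 1.0058 bits
  H(D) = 1.9026 bits

Ranking: B > A > D > C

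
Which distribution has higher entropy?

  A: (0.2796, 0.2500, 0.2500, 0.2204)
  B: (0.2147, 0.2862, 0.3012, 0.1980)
A

Both distributions are close to uniform, making this a harder comparison.

H(A) = 1.9949 bits
H(B) = 1.9771 bits

The distribution closer to uniform has higher entropy.
Answer: A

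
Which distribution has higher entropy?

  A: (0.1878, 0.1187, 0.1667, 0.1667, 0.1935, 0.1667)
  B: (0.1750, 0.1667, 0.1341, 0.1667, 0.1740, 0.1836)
B

Both distributions are close to uniform, making this a harder comparison.

H(A) = 2.5691 bits
H(B) = 2.5783 bits

The distribution closer to uniform has higher entropy.
Answer: B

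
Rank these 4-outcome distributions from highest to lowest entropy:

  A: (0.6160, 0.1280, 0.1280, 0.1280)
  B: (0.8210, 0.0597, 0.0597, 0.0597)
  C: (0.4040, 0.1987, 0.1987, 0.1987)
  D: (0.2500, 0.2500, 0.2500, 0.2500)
D > C > A > B

Key insight: Entropy is maximized by uniform distributions and minimized by concentrated distributions.

Entropies:
  H(A) = 1.5694 bits
  H(B) = 0.9616 bits
  H(C) = 1.9179 bits
  H(D) = 2.0000 bits

Ranking: D > C > A > B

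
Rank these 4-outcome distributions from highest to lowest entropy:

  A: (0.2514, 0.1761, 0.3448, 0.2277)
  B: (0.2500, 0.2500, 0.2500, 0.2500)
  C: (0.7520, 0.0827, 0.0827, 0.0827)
B > A > C

Key insight: Entropy is maximized by uniform distributions and minimized by concentrated distributions.

- Uniform distributions have maximum entropy log₂(4) = 2.0000 bits
- The more "peaked" or concentrated a distribution, the lower its entropy

Entropies:
  H(A) = 1.9578 bits
  H(B) = 2.0000 bits
  H(C) = 1.2012 bits

Ranking: B > A > C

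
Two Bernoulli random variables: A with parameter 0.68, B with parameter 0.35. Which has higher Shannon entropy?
B

For binary distributions, entropy is maximized at p=0.5 and decreases as p moves toward 0 or 1.

H(A) = H(0.68) = 0.9044 bits
H(B) = H(0.35) = 0.9341 bits

Distribution B (p=0.35) is closer to uniform (p=0.5), so it has higher entropy.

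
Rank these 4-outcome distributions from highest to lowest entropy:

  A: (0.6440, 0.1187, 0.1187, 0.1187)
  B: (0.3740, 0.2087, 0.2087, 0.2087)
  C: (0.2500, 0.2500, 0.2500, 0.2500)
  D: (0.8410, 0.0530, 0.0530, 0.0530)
C > B > A > D

Key insight: Entropy is maximized by uniform distributions and minimized by concentrated distributions.

Entropies:
  H(A) = 1.5036 bits
  H(B) = 1.9459 bits
  H(C) = 2.0000 bits
  H(D) = 0.8839 bits

Ranking: C > B > A > D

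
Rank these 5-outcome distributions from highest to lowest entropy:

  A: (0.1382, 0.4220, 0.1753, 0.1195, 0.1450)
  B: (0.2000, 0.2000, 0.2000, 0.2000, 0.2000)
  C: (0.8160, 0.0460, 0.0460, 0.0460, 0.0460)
B > A > C

Key insight: Entropy is maximized by uniform distributions and minimized by concentrated distributions.

- Uniform distributions have maximum entropy log₂(5) = 2.3219 bits
- The more "peaked" or concentrated a distribution, the lower its entropy

Entropies:
  H(A) = 2.1304 bits
  H(B) = 2.3219 bits
  H(C) = 1.0567 bits

Ranking: B > A > C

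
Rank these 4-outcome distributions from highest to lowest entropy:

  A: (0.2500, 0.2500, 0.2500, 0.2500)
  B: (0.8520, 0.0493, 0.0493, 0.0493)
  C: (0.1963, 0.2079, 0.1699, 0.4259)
A > C > B

Key insight: Entropy is maximized by uniform distributions and minimized by concentrated distributions.

- Uniform distributions have maximum entropy log₂(4) = 2.0000 bits
- The more "peaked" or concentrated a distribution, the lower its entropy

Entropies:
  H(A) = 2.0000 bits
  H(B) = 0.8394 bits
  H(C) = 1.8912 bits

Ranking: A > C > B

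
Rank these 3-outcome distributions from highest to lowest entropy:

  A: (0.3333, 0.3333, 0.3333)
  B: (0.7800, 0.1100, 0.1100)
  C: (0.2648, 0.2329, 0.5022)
A > C > B

Key insight: Entropy is maximized by uniform distributions and minimized by concentrated distributions.

- Uniform distributions have maximum entropy log₂(3) = 1.5850 bits
- The more "peaked" or concentrated a distribution, the lower its entropy

Entropies:
  H(A) = 1.5850 bits
  H(B) = 0.9802 bits
  H(C) = 1.4963 bits

Ranking: A > C > B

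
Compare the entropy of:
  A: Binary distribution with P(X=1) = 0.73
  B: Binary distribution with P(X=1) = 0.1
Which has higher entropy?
A

For binary distributions, entropy is maximized at p=0.5 and decreases as p moves toward 0 or 1.

H(A) = H(0.73) = 0.8415 bits
H(B) = H(0.1) = 0.4690 bits

Distribution A (p=0.73) is closer to uniform (p=0.5), so it has higher entropy.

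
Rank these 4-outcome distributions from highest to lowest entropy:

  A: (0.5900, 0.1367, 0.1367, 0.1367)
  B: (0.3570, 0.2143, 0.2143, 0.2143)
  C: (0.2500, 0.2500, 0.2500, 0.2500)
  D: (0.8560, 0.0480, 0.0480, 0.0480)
C > B > A > D

Key insight: Entropy is maximized by uniform distributions and minimized by concentrated distributions.

Entropies:
  H(A) = 1.6263 bits
  H(B) = 1.9593 bits
  H(C) = 2.0000 bits
  H(D) = 0.8229 bits

Ranking: C > B > A > D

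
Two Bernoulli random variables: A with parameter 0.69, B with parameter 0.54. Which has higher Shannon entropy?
B

For binary distributions, entropy is maximized at p=0.5 and decreases as p moves toward 0 or 1.

H(A) = H(0.69) = 0.8932 bits
H(B) = H(0.54) = 0.9954 bits

Distribution B (p=0.54) is closer to uniform (p=0.5), so it has higher entropy.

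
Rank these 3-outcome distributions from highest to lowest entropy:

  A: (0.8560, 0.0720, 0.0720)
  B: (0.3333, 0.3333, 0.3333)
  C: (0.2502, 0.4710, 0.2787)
B > C > A

Key insight: Entropy is maximized by uniform distributions and minimized by concentrated distributions.

- Uniform distributions have maximum entropy log₂(3) = 1.5850 bits
- The more "peaked" or concentrated a distribution, the lower its entropy

Entropies:
  H(A) = 0.7386 bits
  H(B) = 1.5850 bits
  H(C) = 1.5254 bits

Ranking: B > C > A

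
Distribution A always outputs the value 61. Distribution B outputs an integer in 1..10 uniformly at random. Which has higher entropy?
B

A is deterministic, so H(A) = 0. B is uniform over 10 outcomes, so H(B) = log₂(10) = 3.322 bits. Any distribution with genuine randomness has higher entropy than a deterministic one.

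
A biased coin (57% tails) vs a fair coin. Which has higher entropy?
Fair coin

The fair coin is uniform (p=0.5), maximizing binary entropy at 1 bit. The biased coin has H(0.57) ≈ 0.986 bits — its outcome is more predictable, so its entropy is lower.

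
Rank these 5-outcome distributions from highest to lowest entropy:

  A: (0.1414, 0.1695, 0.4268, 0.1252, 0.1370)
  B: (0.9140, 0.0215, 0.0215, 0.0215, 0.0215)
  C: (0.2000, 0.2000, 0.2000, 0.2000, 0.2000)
C > A > B

Key insight: Entropy is maximized by uniform distributions and minimized by concentrated distributions.

- Uniform distributions have maximum entropy log₂(5) = 2.3219 bits
- The more "peaked" or concentrated a distribution, the lower its entropy

Entropies:
  H(A) = 2.1256 bits
  H(B) = 0.5950 bits
  H(C) = 2.3219 bits

Ranking: C > A > B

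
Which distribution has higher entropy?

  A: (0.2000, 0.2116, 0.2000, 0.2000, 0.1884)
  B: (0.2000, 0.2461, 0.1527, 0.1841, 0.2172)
A

Both distributions are close to uniform, making this a harder comparison.

H(A) = 2.3210 bits
H(B) = 2.3040 bits

The distribution closer to uniform has higher entropy.
Answer: A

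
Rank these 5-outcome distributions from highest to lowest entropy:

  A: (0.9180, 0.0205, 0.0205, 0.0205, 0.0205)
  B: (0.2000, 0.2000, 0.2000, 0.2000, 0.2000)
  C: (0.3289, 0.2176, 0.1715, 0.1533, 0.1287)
B > C > A

Key insight: Entropy is maximized by uniform distributions and minimized by concentrated distributions.

- Uniform distributions have maximum entropy log₂(5) = 2.3219 bits
- The more "peaked" or concentrated a distribution, the lower its entropy

Entropies:
  H(A) = 0.5732 bits
  H(B) = 2.3219 bits
  H(C) = 2.2381 bits

Ranking: B > C > A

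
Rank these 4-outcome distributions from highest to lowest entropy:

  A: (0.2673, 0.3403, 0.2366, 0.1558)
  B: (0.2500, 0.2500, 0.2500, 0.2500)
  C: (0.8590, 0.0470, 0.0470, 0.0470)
B > A > C

Key insight: Entropy is maximized by uniform distributions and minimized by concentrated distributions.

- Uniform distributions have maximum entropy log₂(4) = 2.0000 bits
- The more "peaked" or concentrated a distribution, the lower its entropy

Entropies:
  H(A) = 1.9479 bits
  H(B) = 2.0000 bits
  H(C) = 0.8103 bits

Ranking: B > A > C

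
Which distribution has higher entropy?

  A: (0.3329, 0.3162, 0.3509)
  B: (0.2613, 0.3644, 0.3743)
A

Both distributions are close to uniform, making this a harder comparison.

H(A) = 1.5837 bits
H(B) = 1.5673 bits

The distribution closer to uniform has higher entropy.
Answer: A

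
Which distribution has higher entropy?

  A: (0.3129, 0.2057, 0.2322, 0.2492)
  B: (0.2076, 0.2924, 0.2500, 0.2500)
B

Both distributions are close to uniform, making this a harder comparison.

H(A) = 1.9825 bits
H(B) = 1.9896 bits

The distribution closer to uniform has higher entropy.
Answer: B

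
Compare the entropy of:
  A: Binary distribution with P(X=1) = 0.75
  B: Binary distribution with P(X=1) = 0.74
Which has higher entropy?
B

For binary distributions, entropy is maximized at p=0.5 and decreases as p moves toward 0 or 1.

H(A) = H(0.75) = 0.8113 bits
H(B) = H(0.74) = 0.8267 bits

Distribution B (p=0.74) is closer to uniform (p=0.5), so it has higher entropy.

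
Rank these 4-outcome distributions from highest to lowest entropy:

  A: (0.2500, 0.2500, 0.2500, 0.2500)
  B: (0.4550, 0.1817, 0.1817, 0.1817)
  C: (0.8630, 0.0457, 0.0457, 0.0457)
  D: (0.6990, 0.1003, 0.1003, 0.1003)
A > B > D > C

Key insight: Entropy is maximized by uniform distributions and minimized by concentrated distributions.

Entropies:
  H(A) = 2.0000 bits
  H(B) = 1.8580 bits
  H(C) = 0.7935 bits
  H(D) = 1.3596 bits

Ranking: A > B > D > C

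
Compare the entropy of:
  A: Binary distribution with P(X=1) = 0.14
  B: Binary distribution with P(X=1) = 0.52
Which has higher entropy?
B

For binary distributions, entropy is maximized at p=0.5 and decreases as p moves toward 0 or 1.

H(A) = H(0.14) = 0.5842 bits
H(B) = H(0.52) = 0.9988 bits

Distribution B (p=0.52) is closer to uniform (p=0.5), so it has higher entropy.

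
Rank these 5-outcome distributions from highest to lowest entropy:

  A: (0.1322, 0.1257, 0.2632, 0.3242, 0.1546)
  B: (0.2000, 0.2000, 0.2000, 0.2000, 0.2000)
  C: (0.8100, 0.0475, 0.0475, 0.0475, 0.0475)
B > A > C

Key insight: Entropy is maximized by uniform distributions and minimized by concentrated distributions.

- Uniform distributions have maximum entropy log₂(5) = 2.3219 bits
- The more "peaked" or concentrated a distribution, the lower its entropy

Entropies:
  H(A) = 2.2122 bits
  H(B) = 2.3219 bits
  H(C) = 1.0815 bits

Ranking: B > A > C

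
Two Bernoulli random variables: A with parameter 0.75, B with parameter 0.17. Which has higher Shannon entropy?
A

For binary distributions, entropy is maximized at p=0.5 and decreases as p moves toward 0 or 1.

H(A) = H(0.75) = 0.8113 bits
H(B) = H(0.17) = 0.6577 bits

Distribution A (p=0.75) is closer to uniform (p=0.5), so it has higher entropy.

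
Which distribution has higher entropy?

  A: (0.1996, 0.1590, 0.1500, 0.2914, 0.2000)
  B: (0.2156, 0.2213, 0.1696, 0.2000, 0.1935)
B

Both distributions are close to uniform, making this a harder comparison.

H(A) = 2.2792 bits
H(B) = 2.3158 bits

The distribution closer to uniform has higher entropy.
Answer: B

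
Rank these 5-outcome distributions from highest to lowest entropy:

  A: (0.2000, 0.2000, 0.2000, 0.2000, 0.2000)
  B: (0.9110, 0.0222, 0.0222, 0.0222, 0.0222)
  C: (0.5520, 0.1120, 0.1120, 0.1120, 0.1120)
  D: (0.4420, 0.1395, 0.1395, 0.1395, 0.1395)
A > D > C > B

Key insight: Entropy is maximized by uniform distributions and minimized by concentrated distributions.

Entropies:
  H(A) = 2.3219 bits
  H(B) = 0.6111 bits
  H(C) = 1.8882 bits
  H(D) = 2.1063 bits

Ranking: A > D > C > B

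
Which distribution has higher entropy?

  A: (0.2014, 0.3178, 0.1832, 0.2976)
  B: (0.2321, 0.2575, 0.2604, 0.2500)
B

Both distributions are close to uniform, making this a harder comparison.

H(A) = 1.9602 bits
H(B) = 1.9986 bits

The distribution closer to uniform has higher entropy.
Answer: B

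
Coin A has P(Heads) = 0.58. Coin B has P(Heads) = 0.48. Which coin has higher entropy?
B

For binary distributions, entropy is maximized at p=0.5 and decreases as p moves toward 0 or 1.

H(A) = H(0.58) = 0.9815 bits
H(B) = H(0.48) = 0.9988 bits

Distribution B (p=0.48) is closer to uniform (p=0.5), so it has higher entropy.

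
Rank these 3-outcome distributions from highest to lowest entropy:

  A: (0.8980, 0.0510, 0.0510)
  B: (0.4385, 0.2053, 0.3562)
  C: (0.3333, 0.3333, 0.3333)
C > B > A

Key insight: Entropy is maximized by uniform distributions and minimized by concentrated distributions.

- Uniform distributions have maximum entropy log₂(3) = 1.5850 bits
- The more "peaked" or concentrated a distribution, the lower its entropy

Entropies:
  H(A) = 0.5773 bits
  H(B) = 1.5209 bits
  H(C) = 1.5850 bits

Ranking: C > B > A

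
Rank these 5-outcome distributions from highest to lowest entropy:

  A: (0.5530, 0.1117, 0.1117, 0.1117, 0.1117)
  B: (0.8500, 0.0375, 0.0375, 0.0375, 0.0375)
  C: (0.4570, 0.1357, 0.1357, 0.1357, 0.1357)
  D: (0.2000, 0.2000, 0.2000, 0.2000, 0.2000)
D > C > A > B

Key insight: Entropy is maximized by uniform distributions and minimized by concentrated distributions.

Entropies:
  H(A) = 1.8859 bits
  H(B) = 0.9098 bits
  H(C) = 2.0807 bits
  H(D) = 2.3219 bits

Ranking: D > C > A > B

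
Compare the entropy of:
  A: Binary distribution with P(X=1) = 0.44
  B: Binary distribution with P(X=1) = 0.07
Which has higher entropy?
A

For binary distributions, entropy is maximized at p=0.5 and decreases as p moves toward 0 or 1.

H(A) = H(0.44) = 0.9896 bits
H(B) = H(0.07) = 0.3659 bits

Distribution A (p=0.44) is closer to uniform (p=0.5), so it has higher entropy.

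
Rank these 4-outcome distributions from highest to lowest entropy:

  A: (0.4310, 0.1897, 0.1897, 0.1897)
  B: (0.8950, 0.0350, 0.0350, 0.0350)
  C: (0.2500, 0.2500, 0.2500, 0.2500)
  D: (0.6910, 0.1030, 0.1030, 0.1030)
C > A > D > B

Key insight: Entropy is maximized by uniform distributions and minimized by concentrated distributions.

Entropies:
  H(A) = 1.8881 bits
  H(B) = 0.6511 bits
  H(C) = 2.0000 bits
  H(D) = 1.3818 bits

Ranking: C > A > D > B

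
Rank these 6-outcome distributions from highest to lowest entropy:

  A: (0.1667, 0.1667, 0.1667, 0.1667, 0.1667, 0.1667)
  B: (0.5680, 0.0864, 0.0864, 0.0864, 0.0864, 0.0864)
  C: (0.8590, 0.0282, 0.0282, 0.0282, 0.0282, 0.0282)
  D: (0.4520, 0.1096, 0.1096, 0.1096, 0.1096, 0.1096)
A > D > B > C

Key insight: Entropy is maximized by uniform distributions and minimized by concentrated distributions.

Entropies:
  H(A) = 2.5850 bits
  H(B) = 1.9897 bits
  H(C) = 0.9142 bits
  H(D) = 2.2658 bits

Ranking: A > D > B > C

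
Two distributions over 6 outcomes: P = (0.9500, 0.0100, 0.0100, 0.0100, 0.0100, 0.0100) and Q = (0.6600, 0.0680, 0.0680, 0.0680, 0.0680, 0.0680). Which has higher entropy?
Q

P is highly concentrated on one outcome (95%), making it nearly deterministic. Q spreads its mass more evenly (max 66%). The more spread-out distribution has higher entropy: H(P) ≈ 0.402 bits, H(Q) ≈ 1.714 bits.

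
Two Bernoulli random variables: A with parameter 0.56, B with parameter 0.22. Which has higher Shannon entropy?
A

For binary distributions, entropy is maximized at p=0.5 and decreases as p moves toward 0 or 1.

H(A) = H(0.56) = 0.9896 bits
H(B) = H(0.22) = 0.7602 bits

Distribution A (p=0.56) is closer to uniform (p=0.5), so it has higher entropy.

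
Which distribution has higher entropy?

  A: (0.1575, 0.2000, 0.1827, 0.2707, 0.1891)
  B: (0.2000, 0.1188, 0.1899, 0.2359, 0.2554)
A

Both distributions are close to uniform, making this a harder comparison.

H(A) = 2.2971 bits
H(B) = 2.2792 bits

The distribution closer to uniform has higher entropy.
Answer: A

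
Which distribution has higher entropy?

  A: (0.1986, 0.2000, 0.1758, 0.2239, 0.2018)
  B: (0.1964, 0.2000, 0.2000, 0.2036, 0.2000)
B

Both distributions are close to uniform, making this a harder comparison.

H(A) = 2.3177 bits
H(B) = 2.3218 bits

The distribution closer to uniform has higher entropy.
Answer: B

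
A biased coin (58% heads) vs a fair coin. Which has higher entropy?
Fair coin

The fair coin is uniform (p=0.5), maximizing binary entropy at 1 bit. The biased coin has H(0.58) ≈ 0.981 bits — its outcome is more predictable, so its entropy is lower.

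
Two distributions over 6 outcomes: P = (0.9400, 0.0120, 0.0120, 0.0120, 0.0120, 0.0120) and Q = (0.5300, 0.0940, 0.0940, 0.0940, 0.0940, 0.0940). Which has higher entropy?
Q

P is highly concentrated on one outcome (94%), making it nearly deterministic. Q spreads its mass more evenly (max 53%). The more spread-out distribution has higher entropy: H(P) ≈ 0.467 bits, H(Q) ≈ 2.089 bits.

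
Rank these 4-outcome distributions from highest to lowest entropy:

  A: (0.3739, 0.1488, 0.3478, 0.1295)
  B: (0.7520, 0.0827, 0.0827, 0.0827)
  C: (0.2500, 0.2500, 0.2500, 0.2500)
C > A > B

Key insight: Entropy is maximized by uniform distributions and minimized by concentrated distributions.

- Uniform distributions have maximum entropy log₂(4) = 2.0000 bits
- The more "peaked" or concentrated a distribution, the lower its entropy

Entropies:
  H(A) = 1.8515 bits
  H(B) = 1.2012 bits
  H(C) = 2.0000 bits

Ranking: C > A > B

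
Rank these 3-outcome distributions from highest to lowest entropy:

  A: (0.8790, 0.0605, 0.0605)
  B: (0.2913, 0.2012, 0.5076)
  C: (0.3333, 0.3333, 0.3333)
C > B > A

Key insight: Entropy is maximized by uniform distributions and minimized by concentrated distributions.

- Uniform distributions have maximum entropy log₂(3) = 1.5850 bits
- The more "peaked" or concentrated a distribution, the lower its entropy

Entropies:
  H(A) = 0.6532 bits
  H(B) = 1.4803 bits
  H(C) = 1.5850 bits

Ranking: C > B > A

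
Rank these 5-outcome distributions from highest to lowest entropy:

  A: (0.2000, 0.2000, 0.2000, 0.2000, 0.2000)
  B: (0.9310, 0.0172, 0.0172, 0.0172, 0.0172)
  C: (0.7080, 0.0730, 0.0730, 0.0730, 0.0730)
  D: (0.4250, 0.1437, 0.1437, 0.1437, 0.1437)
A > D > C > B

Key insight: Entropy is maximized by uniform distributions and minimized by concentrated distributions.

Entropies:
  H(A) = 2.3219 bits
  H(B) = 0.5002 bits
  H(C) = 1.4553 bits
  H(D) = 2.1337 bits

Ranking: A > D > C > B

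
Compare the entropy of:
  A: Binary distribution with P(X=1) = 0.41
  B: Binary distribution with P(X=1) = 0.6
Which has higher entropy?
A

For binary distributions, entropy is maximized at p=0.5 and decreases as p moves toward 0 or 1.

H(A) = H(0.41) = 0.9765 bits
H(B) = H(0.6) = 0.9710 bits

Distribution A (p=0.41) is closer to uniform (p=0.5), so it has higher entropy.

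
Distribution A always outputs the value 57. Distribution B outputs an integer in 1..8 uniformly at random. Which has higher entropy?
B

A is deterministic, so H(A) = 0. B is uniform over 8 outcomes, so H(B) = log₂(8) = 3.000 bits. Any distribution with genuine randomness has higher entropy than a deterministic one.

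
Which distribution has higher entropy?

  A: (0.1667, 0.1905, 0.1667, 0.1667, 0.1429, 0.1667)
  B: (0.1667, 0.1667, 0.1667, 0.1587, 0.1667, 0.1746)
B

Both distributions are close to uniform, making this a harder comparison.

H(A) = 2.5800 bits
H(B) = 2.5844 bits

The distribution closer to uniform has higher entropy.
Answer: B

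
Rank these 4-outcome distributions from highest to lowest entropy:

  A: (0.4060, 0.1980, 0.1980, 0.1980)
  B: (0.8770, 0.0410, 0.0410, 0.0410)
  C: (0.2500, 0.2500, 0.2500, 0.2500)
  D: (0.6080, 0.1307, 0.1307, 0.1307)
C > A > D > B

Key insight: Entropy is maximized by uniform distributions and minimized by concentrated distributions.

Entropies:
  H(A) = 1.9158 bits
  H(B) = 0.7329 bits
  H(C) = 2.0000 bits
  H(D) = 1.5874 bits

Ranking: C > A > D > B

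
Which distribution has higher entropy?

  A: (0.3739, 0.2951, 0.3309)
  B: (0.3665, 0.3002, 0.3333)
B

Both distributions are close to uniform, making this a harder comparison.

H(A) = 1.5782 bits
H(B) = 1.5802 bits

The distribution closer to uniform has higher entropy.
Answer: B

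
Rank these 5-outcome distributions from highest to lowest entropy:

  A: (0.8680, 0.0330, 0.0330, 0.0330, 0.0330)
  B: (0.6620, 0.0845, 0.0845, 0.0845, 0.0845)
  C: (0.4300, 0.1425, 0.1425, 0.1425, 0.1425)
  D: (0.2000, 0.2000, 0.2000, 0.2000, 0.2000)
D > C > B > A

Key insight: Entropy is maximized by uniform distributions and minimized by concentrated distributions.

Entropies:
  H(A) = 0.8269 bits
  H(B) = 1.5989 bits
  H(C) = 2.1258 bits
  H(D) = 2.3219 bits

Ranking: D > C > B > A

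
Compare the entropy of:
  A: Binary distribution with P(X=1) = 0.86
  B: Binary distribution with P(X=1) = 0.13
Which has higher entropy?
A

For binary distributions, entropy is maximized at p=0.5 and decreases as p moves toward 0 or 1.

H(A) = H(0.86) = 0.5842 bits
H(B) = H(0.13) = 0.5574 bits

Distribution A (p=0.86) is closer to uniform (p=0.5), so it has higher entropy.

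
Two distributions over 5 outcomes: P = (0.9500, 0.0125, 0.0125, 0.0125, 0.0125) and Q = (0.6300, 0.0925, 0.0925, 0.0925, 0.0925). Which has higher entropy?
Q

P is highly concentrated on one outcome (95%), making it nearly deterministic. Q spreads its mass more evenly (max 63%). The more spread-out distribution has higher entropy: H(P) ≈ 0.386 bits, H(Q) ≈ 1.691 bits.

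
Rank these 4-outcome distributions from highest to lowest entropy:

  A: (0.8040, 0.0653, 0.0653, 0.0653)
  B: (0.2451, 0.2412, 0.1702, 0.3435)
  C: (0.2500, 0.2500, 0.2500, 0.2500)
C > B > A

Key insight: Entropy is maximized by uniform distributions and minimized by concentrated distributions.

- Uniform distributions have maximum entropy log₂(4) = 2.0000 bits
- The more "peaked" or concentrated a distribution, the lower its entropy

Entropies:
  H(A) = 1.0245 bits
  H(B) = 1.9564 bits
  H(C) = 2.0000 bits

Ranking: C > B > A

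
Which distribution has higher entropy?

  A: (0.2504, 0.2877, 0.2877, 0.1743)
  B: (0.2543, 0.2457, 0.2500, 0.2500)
B

Both distributions are close to uniform, making this a harder comparison.

H(A) = 1.9737 bits
H(B) = 1.9999 bits

The distribution closer to uniform has higher entropy.
Answer: B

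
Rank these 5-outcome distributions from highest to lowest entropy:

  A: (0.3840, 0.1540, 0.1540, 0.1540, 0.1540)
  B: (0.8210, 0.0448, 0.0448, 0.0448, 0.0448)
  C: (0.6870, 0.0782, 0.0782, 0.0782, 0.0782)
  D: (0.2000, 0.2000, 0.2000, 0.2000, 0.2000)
D > A > C > B

Key insight: Entropy is maximized by uniform distributions and minimized by concentrated distributions.

Entropies:
  H(A) = 2.1928 bits
  H(B) = 1.0359 bits
  H(C) = 1.5226 bits
  H(D) = 2.3219 bits

Ranking: D > A > C > B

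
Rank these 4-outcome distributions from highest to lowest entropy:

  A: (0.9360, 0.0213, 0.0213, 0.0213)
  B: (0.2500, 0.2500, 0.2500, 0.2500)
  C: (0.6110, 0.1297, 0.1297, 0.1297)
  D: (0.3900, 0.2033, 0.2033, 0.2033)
B > D > C > A

Key insight: Entropy is maximized by uniform distributions and minimized by concentrated distributions.

Entropies:
  H(A) = 0.4446 bits
  H(B) = 2.0000 bits
  H(C) = 1.5807 bits
  H(D) = 1.9316 bits

Ranking: B > D > C > A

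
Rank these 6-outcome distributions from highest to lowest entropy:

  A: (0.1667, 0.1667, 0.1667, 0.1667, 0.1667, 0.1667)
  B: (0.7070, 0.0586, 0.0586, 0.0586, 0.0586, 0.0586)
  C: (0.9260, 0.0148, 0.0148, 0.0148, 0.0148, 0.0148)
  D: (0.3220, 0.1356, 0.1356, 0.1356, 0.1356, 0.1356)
A > D > B > C

Key insight: Entropy is maximized by uniform distributions and minimized by concentrated distributions.

Entropies:
  H(A) = 2.5850 bits
  H(B) = 1.5529 bits
  H(C) = 0.5525 bits
  H(D) = 2.4808 bits

Ranking: A > D > B > C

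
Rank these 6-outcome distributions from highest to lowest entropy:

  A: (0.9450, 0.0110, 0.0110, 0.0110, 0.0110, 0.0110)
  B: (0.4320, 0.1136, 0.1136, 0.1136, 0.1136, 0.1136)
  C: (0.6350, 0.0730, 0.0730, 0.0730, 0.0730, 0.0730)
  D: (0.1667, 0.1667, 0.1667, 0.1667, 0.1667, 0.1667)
D > B > C > A

Key insight: Entropy is maximized by uniform distributions and minimized by concentrated distributions.

Entropies:
  H(A) = 0.4350 bits
  H(B) = 2.3055 bits
  H(C) = 1.7943 bits
  H(D) = 2.5850 bits

Ranking: D > B > C > A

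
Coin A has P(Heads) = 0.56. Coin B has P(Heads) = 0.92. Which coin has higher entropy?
A

For binary distributions, entropy is maximized at p=0.5 and decreases as p moves toward 0 or 1.

H(A) = H(0.56) = 0.9896 bits
H(B) = H(0.92) = 0.4022 bits

Distribution A (p=0.56) is closer to uniform (p=0.5), so it has higher entropy.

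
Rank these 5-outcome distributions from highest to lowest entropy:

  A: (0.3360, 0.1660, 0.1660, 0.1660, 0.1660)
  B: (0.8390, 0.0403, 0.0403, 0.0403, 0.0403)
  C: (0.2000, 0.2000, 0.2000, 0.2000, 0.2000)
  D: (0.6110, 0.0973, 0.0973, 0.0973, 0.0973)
C > A > D > B

Key insight: Entropy is maximized by uniform distributions and minimized by concentrated distributions.

Entropies:
  H(A) = 2.2489 bits
  H(B) = 0.9587 bits
  H(C) = 2.3219 bits
  H(D) = 1.7422 bits

Ranking: C > A > D > B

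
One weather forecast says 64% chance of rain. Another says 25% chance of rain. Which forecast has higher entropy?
64% forecast

Treat each forecast as a Bernoulli distribution. Binary entropy is maximized at p=0.5 and falls off symmetrically toward 0 or 1. The 64% forecast is closer to 50%, so it is more uncertain. H(64%) ≈ 0.943 bits, H(25%) ≈ 0.811 bits.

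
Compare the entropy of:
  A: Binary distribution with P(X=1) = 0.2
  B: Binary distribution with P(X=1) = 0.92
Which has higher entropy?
A

For binary distributions, entropy is maximized at p=0.5 and decreases as p moves toward 0 or 1.

H(A) = H(0.2) = 0.7219 bits
H(B) = H(0.92) = 0.4022 bits

Distribution A (p=0.2) is closer to uniform (p=0.5), so it has higher entropy.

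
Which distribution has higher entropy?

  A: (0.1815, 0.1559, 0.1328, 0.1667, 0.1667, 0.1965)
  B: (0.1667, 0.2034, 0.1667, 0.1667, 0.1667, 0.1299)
A

Both distributions are close to uniform, making this a harder comparison.

H(A) = 2.5745 bits
H(B) = 2.5732 bits

The distribution closer to uniform has higher entropy.
Answer: A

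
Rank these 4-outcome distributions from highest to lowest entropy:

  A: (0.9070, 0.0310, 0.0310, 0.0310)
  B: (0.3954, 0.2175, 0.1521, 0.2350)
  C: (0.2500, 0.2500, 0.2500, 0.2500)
C > B > A

Key insight: Entropy is maximized by uniform distributions and minimized by concentrated distributions.

- Uniform distributions have maximum entropy log₂(4) = 2.0000 bits
- The more "peaked" or concentrated a distribution, the lower its entropy

Entropies:
  H(A) = 0.5938 bits
  H(B) = 1.9122 bits
  H(C) = 2.0000 bits

Ranking: C > B > A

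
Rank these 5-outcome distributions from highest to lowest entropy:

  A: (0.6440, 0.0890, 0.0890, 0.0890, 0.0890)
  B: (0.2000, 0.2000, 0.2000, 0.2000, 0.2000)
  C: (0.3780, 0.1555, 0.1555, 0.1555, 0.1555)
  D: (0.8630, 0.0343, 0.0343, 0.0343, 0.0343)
B > C > A > D

Key insight: Entropy is maximized by uniform distributions and minimized by concentrated distributions.

Entropies:
  H(A) = 1.6513 bits
  H(B) = 2.3219 bits
  H(C) = 2.2006 bits
  H(D) = 0.8503 bits

Ranking: B > C > A > D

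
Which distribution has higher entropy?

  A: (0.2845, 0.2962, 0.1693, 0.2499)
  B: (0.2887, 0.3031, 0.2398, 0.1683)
A

Both distributions are close to uniform, making this a harder comparison.

H(A) = 1.9697 bits
H(B) = 1.9662 bits

The distribution closer to uniform has higher entropy.
Answer: A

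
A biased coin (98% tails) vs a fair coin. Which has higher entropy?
Fair coin

The fair coin is uniform (p=0.5), maximizing binary entropy at 1 bit. The biased coin has H(0.98) ≈ 0.141 bits — its outcome is more predictable, so its entropy is lower.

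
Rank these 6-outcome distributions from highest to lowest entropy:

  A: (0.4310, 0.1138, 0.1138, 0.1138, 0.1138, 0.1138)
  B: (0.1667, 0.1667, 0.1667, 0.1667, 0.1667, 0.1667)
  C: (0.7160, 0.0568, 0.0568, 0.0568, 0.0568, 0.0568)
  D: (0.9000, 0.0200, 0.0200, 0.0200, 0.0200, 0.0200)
B > A > C > D

Key insight: Entropy is maximized by uniform distributions and minimized by concentrated distributions.

Entropies:
  H(A) = 2.3074 bits
  H(B) = 2.5850 bits
  H(C) = 1.5203 bits
  H(D) = 0.7012 bits

Ranking: B > A > C > D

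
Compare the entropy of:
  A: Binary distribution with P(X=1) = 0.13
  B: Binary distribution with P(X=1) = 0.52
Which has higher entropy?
B

For binary distributions, entropy is maximized at p=0.5 and decreases as p moves toward 0 or 1.

H(A) = H(0.13) = 0.5574 bits
H(B) = H(0.52) = 0.9988 bits

Distribution B (p=0.52) is closer to uniform (p=0.5), so it has higher entropy.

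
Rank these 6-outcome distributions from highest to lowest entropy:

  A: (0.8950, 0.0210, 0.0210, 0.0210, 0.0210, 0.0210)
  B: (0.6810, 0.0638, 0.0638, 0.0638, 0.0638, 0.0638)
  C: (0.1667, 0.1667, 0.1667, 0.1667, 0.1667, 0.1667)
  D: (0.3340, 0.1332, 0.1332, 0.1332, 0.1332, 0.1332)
C > D > B > A

Key insight: Entropy is maximized by uniform distributions and minimized by concentrated distributions.

Entropies:
  H(A) = 0.7285 bits
  H(B) = 1.6440 bits
  H(C) = 2.5850 bits
  H(D) = 2.4654 bits

Ranking: C > D > B > A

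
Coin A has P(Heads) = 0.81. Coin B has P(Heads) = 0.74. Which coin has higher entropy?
B

For binary distributions, entropy is maximized at p=0.5 and decreases as p moves toward 0 or 1.

H(A) = H(0.81) = 0.7015 bits
H(B) = H(0.74) = 0.8267 bits

Distribution B (p=0.74) is closer to uniform (p=0.5), so it has higher entropy.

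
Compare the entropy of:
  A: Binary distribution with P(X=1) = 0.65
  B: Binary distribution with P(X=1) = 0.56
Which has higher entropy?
B

For binary distributions, entropy is maximized at p=0.5 and decreases as p moves toward 0 or 1.

H(A) = H(0.65) = 0.9341 bits
H(B) = H(0.56) = 0.9896 bits

Distribution B (p=0.56) is closer to uniform (p=0.5), so it has higher entropy.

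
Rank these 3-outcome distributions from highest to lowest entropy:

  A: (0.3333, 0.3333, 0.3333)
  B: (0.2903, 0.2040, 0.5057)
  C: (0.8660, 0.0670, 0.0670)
A > B > C

Key insight: Entropy is maximized by uniform distributions and minimized by concentrated distributions.

- Uniform distributions have maximum entropy log₂(3) = 1.5850 bits
- The more "peaked" or concentrated a distribution, the lower its entropy

Entropies:
  H(A) = 1.5850 bits
  H(B) = 1.4833 bits
  H(C) = 0.7023 bits

Ranking: A > B > C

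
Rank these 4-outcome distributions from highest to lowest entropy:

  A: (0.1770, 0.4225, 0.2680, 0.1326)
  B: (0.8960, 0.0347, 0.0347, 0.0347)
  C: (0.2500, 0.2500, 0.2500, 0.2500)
C > A > B

Key insight: Entropy is maximized by uniform distributions and minimized by concentrated distributions.

- Uniform distributions have maximum entropy log₂(4) = 2.0000 bits
- The more "peaked" or concentrated a distribution, the lower its entropy

Entropies:
  H(A) = 1.8629 bits
  H(B) = 0.6464 bits
  H(C) = 2.0000 bits

Ranking: C > A > B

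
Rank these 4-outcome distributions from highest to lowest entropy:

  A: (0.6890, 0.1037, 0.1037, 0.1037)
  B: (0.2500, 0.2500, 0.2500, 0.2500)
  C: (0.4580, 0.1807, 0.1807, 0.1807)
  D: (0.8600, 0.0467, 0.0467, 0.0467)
B > C > A > D

Key insight: Entropy is maximized by uniform distributions and minimized by concentrated distributions.

Entropies:
  H(A) = 1.3872 bits
  H(B) = 2.0000 bits
  H(C) = 1.8540 bits
  H(D) = 0.8061 bits

Ranking: B > C > A > D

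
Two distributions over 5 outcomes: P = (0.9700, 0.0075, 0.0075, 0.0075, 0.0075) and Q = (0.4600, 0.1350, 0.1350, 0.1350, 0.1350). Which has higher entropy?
Q

P is highly concentrated on one outcome (97%), making it nearly deterministic. Q spreads its mass more evenly (max 46%). The more spread-out distribution has higher entropy: H(P) ≈ 0.254 bits, H(Q) ≈ 2.075 bits.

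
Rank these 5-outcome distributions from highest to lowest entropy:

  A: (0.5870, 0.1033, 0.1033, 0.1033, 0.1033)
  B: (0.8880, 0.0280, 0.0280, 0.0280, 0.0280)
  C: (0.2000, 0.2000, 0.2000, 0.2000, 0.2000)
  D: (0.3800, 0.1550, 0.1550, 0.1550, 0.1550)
C > D > A > B

Key insight: Entropy is maximized by uniform distributions and minimized by concentrated distributions.

Entropies:
  H(A) = 1.8040 bits
  H(B) = 0.7299 bits
  H(C) = 2.3219 bits
  H(D) = 2.1980 bits

Ranking: C > D > A > B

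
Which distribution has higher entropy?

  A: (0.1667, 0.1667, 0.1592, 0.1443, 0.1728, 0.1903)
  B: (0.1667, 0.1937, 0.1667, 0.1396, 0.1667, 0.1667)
A

Both distributions are close to uniform, making this a harder comparison.

H(A) = 2.5800 bits
H(B) = 2.5786 bits

The distribution closer to uniform has higher entropy.
Answer: A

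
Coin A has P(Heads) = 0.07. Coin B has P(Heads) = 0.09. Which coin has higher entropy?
B

For binary distributions, entropy is maximized at p=0.5 and decreases as p moves toward 0 or 1.

H(A) = H(0.07) = 0.3659 bits
H(B) = H(0.09) = 0.4365 bits

Distribution B (p=0.09) is closer to uniform (p=0.5), so it has higher entropy.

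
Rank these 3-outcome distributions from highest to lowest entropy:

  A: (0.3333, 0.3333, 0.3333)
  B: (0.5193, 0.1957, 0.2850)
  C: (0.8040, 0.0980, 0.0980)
A > B > C

Key insight: Entropy is maximized by uniform distributions and minimized by concentrated distributions.

- Uniform distributions have maximum entropy log₂(3) = 1.5850 bits
- The more "peaked" or concentrated a distribution, the lower its entropy

Entropies:
  H(A) = 1.5850 bits
  H(B) = 1.4676 bits
  H(C) = 0.9099 bits

Ranking: A > B > C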